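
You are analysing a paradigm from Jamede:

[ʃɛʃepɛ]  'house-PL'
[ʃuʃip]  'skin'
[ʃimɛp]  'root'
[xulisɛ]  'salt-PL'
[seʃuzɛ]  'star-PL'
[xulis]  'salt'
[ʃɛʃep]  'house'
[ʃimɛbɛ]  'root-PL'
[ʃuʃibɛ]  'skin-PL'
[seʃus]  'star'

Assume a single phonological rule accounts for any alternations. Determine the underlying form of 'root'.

/ʃimɛb/

The root 'root' surfaces as [ʃimɛbɛ] and [ʃimɛp], with a stem-final [b] ~ [p] alternation.
But 'house' keeps [p] in both environments ([ʃɛʃepɛ], [ʃɛʃep]), so there is no rule changing /p/ to [b] before the PL suffix.
Therefore /b/ is basic and [p] is derived by word-final obstruent devoicing (voiced obstruents become voiceless word-finally).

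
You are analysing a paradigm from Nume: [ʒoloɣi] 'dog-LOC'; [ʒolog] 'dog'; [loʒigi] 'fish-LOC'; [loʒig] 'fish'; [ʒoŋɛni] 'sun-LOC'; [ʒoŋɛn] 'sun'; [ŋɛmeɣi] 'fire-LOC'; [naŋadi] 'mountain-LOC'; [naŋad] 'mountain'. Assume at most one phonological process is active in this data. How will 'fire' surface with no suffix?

[ŋɛmeg]

In [ʒoloɣi] and [ʒolog] the final segment of 'dog' alternates: [ɣ] ~ [g].
If /g/ were underlying and a rule turned it into [ɣ] before the LOC suffix, 'fish' would also alternate; but it has [g] in both [loʒigi] and [loʒig].
The underlying segment must be /ɣ/; voiced fricatives become stops word-finally, yielding [g] there.
The one attested form of 'fire', [ŋɛmeɣi], shows underlying /ŋɛmeɣ/. Applying the same rule word-finally gives [ŋɛmeg].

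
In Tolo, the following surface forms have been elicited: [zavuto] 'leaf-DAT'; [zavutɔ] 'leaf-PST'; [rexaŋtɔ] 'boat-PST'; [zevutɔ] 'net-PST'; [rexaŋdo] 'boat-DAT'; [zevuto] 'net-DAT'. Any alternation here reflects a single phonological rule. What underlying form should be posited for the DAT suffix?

/-do/

The DAT suffix surfaces as [-do] and [-to], depending on the final segment of the stem.
The PST suffix, which begins with [t], is invariant after every stem; so [t] is not altered by any rule here.
So the underlying form is /-do/, and voiced stops become voiceless after a vowel.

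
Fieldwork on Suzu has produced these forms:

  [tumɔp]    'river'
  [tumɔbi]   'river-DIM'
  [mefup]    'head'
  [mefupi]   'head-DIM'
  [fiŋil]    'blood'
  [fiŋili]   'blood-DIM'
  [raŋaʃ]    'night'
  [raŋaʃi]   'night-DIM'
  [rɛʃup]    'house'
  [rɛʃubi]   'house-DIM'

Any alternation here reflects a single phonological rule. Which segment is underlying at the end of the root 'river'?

The stem for 'river' ends in [p] in [tumɔp] but [b] in [tumɔbi].
But 'head' keeps [p] in both environments ([mefup], [mefupi]), so there is no rule changing /p/ to [b] before the DIM suffix.
Therefore /b/ is basic and [p] is derived by word-final obstruent devoicing (voiced obstruents become voiceless word-finally).

/b/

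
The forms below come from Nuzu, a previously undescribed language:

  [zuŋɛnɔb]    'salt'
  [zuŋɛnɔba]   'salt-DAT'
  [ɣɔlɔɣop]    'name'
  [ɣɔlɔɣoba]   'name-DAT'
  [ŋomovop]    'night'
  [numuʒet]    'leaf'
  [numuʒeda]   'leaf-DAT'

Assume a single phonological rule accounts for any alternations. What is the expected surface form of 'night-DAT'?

[ŋomovoba]

In [ɣɔlɔɣop] and [ɣɔlɔɣoba] the final segment of 'name' alternates: [p] ~ [b].
Compare 'salt', with invariant [b] in [zuŋɛnɔb] and [zuŋɛnɔba]: an analysis with underlying /b/ and a rule producing [p] in isolation would wrongly predict alternation here too.
So /p/ is underlying, and a rule of intervocalic voicing — voiceless stops become voiced between vowels — gives [b].
From [ŋomovop] the stem 'night' is /ŋomovop/; between vowels this yields [ŋomovoba].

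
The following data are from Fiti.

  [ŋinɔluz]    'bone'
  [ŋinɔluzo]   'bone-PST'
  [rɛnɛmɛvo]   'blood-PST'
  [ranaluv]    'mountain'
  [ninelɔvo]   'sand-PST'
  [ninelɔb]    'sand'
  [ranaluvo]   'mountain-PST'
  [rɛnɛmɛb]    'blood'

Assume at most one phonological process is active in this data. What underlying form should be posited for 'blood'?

/rɛnɛmɛb/

The stem for 'blood' ends in [v] in [rɛnɛmɛvo] but [b] in [rɛnɛmɛb].
If /v/ were underlying and a rule turned it into [b] in isolation, 'mountain' would also alternate; but it has [v] in both [ranaluvo] and [ranaluv].
Therefore /b/ is basic and [v] is derived by intervocalic spirantization (voiced stops become fricatives between vowels).
The underlying form of 'blood' is therefore /rɛnɛmɛb/.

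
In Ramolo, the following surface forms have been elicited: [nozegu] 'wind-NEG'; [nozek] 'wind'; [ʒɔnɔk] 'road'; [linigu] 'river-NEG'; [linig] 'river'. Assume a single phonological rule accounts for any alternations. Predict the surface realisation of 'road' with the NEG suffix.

'wind' shows [g] ~ [k] at the end of the stem ([nozegu] vs [nozek]).
But 'river' keeps [g] in both environments ([linigu], [linig]), so there is no rule changing /g/ to [k] in isolation.
The underlying segment must be /k/; voiceless stops become voiced between vowels, yielding [g] there.
The one attested form of 'road', [ʒɔnɔk], shows underlying /ʒɔnɔk/. Applying the same rule between vowels gives [ʒɔnɔgu].

[ʒɔnɔgu]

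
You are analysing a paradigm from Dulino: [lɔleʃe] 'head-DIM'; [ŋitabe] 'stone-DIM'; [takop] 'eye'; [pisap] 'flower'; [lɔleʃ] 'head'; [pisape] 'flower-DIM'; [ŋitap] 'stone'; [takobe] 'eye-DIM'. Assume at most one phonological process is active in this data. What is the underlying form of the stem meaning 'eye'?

The stem for 'eye' ends in [b] in [takobe] but [p] in [takop].
If /p/ were underlying and a rule turned it into [b] before the DIM suffix, 'flower' would also alternate; but it has [p] in both [pisape] and [pisap].
The underlying segment must be /b/; voiced obstruents become voiceless word-finally, yielding [p] there.
So 'eye' = /takob/.

/takob/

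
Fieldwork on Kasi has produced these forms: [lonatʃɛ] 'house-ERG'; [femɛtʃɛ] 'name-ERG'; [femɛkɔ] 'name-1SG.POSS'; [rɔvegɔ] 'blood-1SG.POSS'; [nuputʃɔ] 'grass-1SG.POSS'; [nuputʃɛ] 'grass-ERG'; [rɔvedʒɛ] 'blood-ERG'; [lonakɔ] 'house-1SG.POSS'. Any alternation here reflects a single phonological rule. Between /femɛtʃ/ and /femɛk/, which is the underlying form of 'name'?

In [femɛtʃɛ] and [femɛkɔ] the final segment of 'name' alternates: [tʃ] ~ [k].
But 'grass' keeps [tʃ] in both environments ([nuputʃɛ], [nuputʃɔ]), so there is no rule changing /tʃ/ to [k] before the 1SG.POSS suffix.
The alternation reflects palatalization before a front vowel: /k/ and /g/ become palato-alveolar [tʃ] and [dʒ] before a front vowel. /k/ is underlying.

/femɛk/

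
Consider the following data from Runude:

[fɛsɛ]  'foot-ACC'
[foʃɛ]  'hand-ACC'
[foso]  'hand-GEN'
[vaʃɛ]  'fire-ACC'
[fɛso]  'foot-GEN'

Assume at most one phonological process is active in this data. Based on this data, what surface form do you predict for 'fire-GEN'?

[vaso]

The stem for 'hand' ends in [s] in [foso] but [ʃ] in [foʃɛ].
If /s/ were underlying and a rule turned it into [ʃ] before the ACC suffix, 'foot' would also alternate; but it has [s] in both [fɛso] and [fɛsɛ].
The alternation reflects depalatalization: palato-alveolar /ʃ/ becomes [s] when no front vowel follows. /ʃ/ is underlying.
From [vaʃɛ] the stem 'fire' is /vaʃ/; when no front vowel follows this yields [vaso].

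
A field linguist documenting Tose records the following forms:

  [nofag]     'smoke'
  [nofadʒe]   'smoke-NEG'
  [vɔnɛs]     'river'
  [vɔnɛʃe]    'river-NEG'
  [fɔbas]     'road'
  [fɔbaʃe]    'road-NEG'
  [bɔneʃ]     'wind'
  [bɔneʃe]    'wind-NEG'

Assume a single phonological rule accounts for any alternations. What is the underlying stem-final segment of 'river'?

The root 'river' surfaces as [vɔnɛs] and [vɔnɛʃe], with a stem-final [s] ~ [ʃ] alternation.
The stem 'wind' ([bɔneʃ], [bɔneʃe]) shows [ʃ] unchanged in both environments, so [ʃ] cannot be basic with [s] derived in isolation.
The alternation reflects palatalization before a front vowel: /g/ and /s/ become palato-alveolar [dʒ] and [ʃ] before a front vowel. /s/ is underlying.

/s/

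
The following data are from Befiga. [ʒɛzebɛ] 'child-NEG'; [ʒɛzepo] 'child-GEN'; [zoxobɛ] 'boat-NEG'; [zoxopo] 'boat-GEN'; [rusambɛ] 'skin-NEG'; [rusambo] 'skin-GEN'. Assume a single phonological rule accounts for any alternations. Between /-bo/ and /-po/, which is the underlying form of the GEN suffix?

/-po/

The GEN suffix surfaces as [-bo] and [-po], depending on the final segment of the stem.
By contrast the NEG suffix keeps its initial [b] throughout — that segment must be underlying.
The GEN suffix is therefore /-po/ underlyingly, with post-nasal voicing: voiceless stops become voiced after a nasal.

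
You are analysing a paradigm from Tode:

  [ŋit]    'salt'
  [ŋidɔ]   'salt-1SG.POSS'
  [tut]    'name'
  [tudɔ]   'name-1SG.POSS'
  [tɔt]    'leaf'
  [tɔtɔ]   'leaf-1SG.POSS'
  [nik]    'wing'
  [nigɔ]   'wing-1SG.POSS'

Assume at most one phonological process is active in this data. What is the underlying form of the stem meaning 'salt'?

/ŋid/

In [ŋit] and [ŋidɔ] the final segment of 'salt' alternates: [t] ~ [d].
If /t/ were underlying and a rule turned it into [d] before the 1SG.POSS suffix, 'leaf' would also alternate; but it has [t] in both [tɔt] and [tɔtɔ].
So /d/ is underlying, and a rule of word-final obstruent devoicing — voiced obstruents become voiceless word-finally — gives [t].
Hence 'salt' is /ŋid/ underlyingly.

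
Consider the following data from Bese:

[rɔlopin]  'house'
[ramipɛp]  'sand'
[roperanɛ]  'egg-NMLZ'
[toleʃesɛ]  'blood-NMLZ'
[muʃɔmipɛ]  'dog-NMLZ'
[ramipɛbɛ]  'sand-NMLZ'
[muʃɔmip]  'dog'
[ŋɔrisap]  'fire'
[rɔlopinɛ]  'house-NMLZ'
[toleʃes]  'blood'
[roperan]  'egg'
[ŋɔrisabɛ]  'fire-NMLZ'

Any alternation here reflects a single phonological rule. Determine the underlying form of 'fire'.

In [ŋɔrisabɛ] and [ŋɔrisap] the final segment of 'fire' alternates: [b] ~ [p].
Compare 'dog', with invariant [p] in [muʃɔmipɛ] and [muʃɔmip]: an analysis with underlying /p/ and a rule producing [b] before the NMLZ suffix would wrongly predict alternation here too.
So /b/ is underlying, and a rule of word-final obstruent devoicing — voiced obstruents become voiceless word-finally — gives [p].
The underlying form of 'fire' is therefore /ŋɔrisab/.

/ŋɔrisab/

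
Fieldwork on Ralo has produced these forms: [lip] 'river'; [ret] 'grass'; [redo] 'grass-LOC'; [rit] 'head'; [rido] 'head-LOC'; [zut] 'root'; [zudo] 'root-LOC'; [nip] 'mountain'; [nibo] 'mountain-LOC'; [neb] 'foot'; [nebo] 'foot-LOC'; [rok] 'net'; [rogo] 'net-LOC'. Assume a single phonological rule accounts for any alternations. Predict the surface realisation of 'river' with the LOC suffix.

In [nip] and [nibo] the final segment of 'mountain' alternates: [p] ~ [b].
But 'foot' keeps [b] in both environments ([neb], [nebo]), so there is no rule changing /b/ to [p] in isolation.
Therefore /p/ is basic and [b] is derived by intervocalic voicing (voiceless stops become voiced between vowels).
From [lip] the stem 'river' is /lip/; between vowels this yields [libo].

[libo]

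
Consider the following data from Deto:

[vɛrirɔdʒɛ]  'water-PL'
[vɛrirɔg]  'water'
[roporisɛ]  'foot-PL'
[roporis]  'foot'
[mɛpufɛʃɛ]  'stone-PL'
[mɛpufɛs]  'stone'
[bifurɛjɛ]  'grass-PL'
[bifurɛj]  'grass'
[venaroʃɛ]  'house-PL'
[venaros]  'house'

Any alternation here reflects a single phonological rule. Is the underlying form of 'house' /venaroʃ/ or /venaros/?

/venaroʃ/

'house' shows [ʃ] ~ [s] at the end of the stem ([venaroʃɛ] vs [venaros]).
But 'foot' keeps [s] in both environments ([roporisɛ], [roporis]), so there is no rule changing /s/ to [ʃ] before the PL suffix.
So /ʃ/ is underlying, and a rule of depalatalization — palato-alveolar /dʒ/ and /ʃ/ become [g] and [s] when no front vowel follows — gives [s].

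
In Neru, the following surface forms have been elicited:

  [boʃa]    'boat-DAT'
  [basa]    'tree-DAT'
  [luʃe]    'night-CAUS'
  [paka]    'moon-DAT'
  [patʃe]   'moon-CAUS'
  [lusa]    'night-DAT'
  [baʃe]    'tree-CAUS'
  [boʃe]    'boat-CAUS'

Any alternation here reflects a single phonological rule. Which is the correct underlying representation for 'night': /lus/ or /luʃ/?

/lus/

'night' shows [s] ~ [ʃ] at the end of the stem ([lusa] vs [luʃe]).
The stem 'boat' ([boʃa], [boʃe]) shows [ʃ] unchanged in both environments, so [ʃ] cannot be basic with [s] derived before the DAT suffix.
Therefore /s/ is basic and [ʃ] is derived by palatalization before a front vowel (/k/ and /s/ become palato-alveolar [tʃ] and [ʃ] before a front vowel).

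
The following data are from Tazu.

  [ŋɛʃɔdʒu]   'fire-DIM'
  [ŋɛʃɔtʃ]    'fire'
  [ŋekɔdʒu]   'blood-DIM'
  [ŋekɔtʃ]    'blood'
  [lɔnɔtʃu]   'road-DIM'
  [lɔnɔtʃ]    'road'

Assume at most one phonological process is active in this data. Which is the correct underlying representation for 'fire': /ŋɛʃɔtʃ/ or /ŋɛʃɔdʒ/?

The root 'fire' surfaces as [ŋɛʃɔdʒu] and [ŋɛʃɔtʃ], with a stem-final [dʒ] ~ [tʃ] alternation.
But 'road' keeps [tʃ] in both environments ([lɔnɔtʃu], [lɔnɔtʃ]), so there is no rule changing /tʃ/ to [dʒ] before the DIM suffix.
The alternation reflects word-final obstruent devoicing: voiced obstruents become voiceless word-finally. /dʒ/ is underlying.

/ŋɛʃɔdʒ/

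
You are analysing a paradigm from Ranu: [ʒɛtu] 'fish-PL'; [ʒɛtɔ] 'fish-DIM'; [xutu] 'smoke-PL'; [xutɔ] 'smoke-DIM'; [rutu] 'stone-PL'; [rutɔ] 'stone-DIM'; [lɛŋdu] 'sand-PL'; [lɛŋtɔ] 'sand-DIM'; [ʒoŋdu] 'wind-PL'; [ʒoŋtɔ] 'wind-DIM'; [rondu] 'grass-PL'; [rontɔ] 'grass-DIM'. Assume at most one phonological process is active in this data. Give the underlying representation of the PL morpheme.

The PL suffix surfaces as [-du] and [-tu], depending on the final segment of the stem.
The DIM suffix, which begins with [t], is invariant after every stem; so [t] is not altered by any rule here.
The PL suffix is therefore /-du/ underlyingly, with post-vocalic devoicing: voiced stops become voiceless after a vowel.

/-du/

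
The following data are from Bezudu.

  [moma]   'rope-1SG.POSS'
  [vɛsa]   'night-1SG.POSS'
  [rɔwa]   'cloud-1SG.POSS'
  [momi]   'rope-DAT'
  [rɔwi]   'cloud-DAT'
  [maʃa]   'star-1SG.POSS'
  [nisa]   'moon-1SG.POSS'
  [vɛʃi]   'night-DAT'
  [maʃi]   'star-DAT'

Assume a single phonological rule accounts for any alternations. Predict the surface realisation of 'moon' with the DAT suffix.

'night' shows [ʃ] ~ [s] at the end of the stem ([vɛʃi] vs [vɛsa]).
Compare 'star', with invariant [ʃ] in [maʃi] and [maʃa]: an analysis with underlying /ʃ/ and a rule producing [s] before the 1SG.POSS suffix would wrongly predict alternation here too.
The underlying segment must be /s/; /s/ becomes palato-alveolar [ʃ] before a front vowel, yielding [ʃ] there.
The one attested form of 'moon', [nisa], shows underlying /nis/. Applying the same rule before a front vowel gives [niʃi].

[niʃi]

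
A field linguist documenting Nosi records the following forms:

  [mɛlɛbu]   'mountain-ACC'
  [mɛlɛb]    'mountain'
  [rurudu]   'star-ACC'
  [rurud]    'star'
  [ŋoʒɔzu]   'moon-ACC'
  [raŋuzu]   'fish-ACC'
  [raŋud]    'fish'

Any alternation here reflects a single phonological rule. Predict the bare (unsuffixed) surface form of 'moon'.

The stem for 'fish' ends in [z] in [raŋuzu] but [d] in [raŋud].
But 'star' keeps [d] in both environments ([rurudu], [rurud]), so there is no rule changing /d/ to [z] before the ACC suffix.
The underlying segment must be /z/; voiced fricatives become stops word-finally, yielding [d] there.
From [ŋoʒɔzu] the stem 'moon' is /ŋoʒɔz/; word-finally this yields [ŋoʒɔd].

[ŋoʒɔd]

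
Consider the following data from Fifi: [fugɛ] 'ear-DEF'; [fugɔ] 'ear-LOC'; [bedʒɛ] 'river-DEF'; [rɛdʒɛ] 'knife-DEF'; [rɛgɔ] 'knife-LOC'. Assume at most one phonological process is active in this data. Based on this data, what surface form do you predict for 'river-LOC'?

[begɔ]

The stem for 'knife' ends in [dʒ] in [rɛdʒɛ] but [g] in [rɛgɔ].
The stem 'ear' ([fugɛ], [fugɔ]) shows [g] unchanged in both environments, so [g] cannot be basic with [dʒ] derived before the DEF suffix.
Therefore /dʒ/ is basic and [g] is derived by depalatalization (palato-alveolar /dʒ/ becomes [g] when no front vowel follows).
From [bedʒɛ] the stem 'river' is /bedʒ/; when no front vowel follows this yields [begɔ].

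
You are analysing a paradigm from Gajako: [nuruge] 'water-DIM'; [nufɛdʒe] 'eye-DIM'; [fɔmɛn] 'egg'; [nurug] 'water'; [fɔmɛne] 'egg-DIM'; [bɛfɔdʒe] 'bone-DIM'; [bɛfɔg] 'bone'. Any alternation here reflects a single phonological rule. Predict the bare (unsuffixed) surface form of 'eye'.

[nufɛg]

The root 'bone' surfaces as [bɛfɔg] and [bɛfɔdʒe], with a stem-final [g] ~ [dʒ] alternation.
If /g/ were underlying and a rule turned it into [dʒ] before the DIM suffix, 'water' would also alternate; but it has [g] in both [nurug] and [nuruge].
The underlying segment must be /dʒ/; palato-alveolar /dʒ/ becomes [g] when no front vowel follows, yielding [g] there.
From [nufɛdʒe] the stem 'eye' is /nufɛdʒ/; when no front vowel follows this yields [nufɛg].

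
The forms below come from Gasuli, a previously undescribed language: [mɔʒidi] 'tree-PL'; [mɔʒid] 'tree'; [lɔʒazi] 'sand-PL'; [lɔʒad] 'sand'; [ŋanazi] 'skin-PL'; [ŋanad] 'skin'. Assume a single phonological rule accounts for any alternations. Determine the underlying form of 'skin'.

/ŋanaz/

The stem for 'skin' ends in [z] in [ŋanazi] but [d] in [ŋanad].
The stem 'tree' ([mɔʒidi], [mɔʒid]) shows [d] unchanged in both environments, so [d] cannot be basic with [z] derived before the PL suffix.
Therefore /z/ is basic and [d] is derived by word-final hardening (voiced fricatives become stops word-finally).
Hence 'skin' is /ŋanaz/ underlyingly.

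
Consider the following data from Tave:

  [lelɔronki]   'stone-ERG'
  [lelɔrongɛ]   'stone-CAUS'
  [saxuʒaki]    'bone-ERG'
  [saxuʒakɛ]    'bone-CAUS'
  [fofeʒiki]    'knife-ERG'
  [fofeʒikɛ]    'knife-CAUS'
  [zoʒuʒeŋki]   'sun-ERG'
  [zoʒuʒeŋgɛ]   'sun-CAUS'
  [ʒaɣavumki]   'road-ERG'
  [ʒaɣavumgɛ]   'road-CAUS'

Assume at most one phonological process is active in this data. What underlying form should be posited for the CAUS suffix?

/-gɛ/

The CAUS suffix surfaces as [-gɛ] and [-kɛ], depending on the final segment of the stem.
By contrast the ERG suffix keeps its initial [k] throughout — that segment must be underlying.
So the underlying form is /-gɛ/, and voiced stops become voiceless after a vowel.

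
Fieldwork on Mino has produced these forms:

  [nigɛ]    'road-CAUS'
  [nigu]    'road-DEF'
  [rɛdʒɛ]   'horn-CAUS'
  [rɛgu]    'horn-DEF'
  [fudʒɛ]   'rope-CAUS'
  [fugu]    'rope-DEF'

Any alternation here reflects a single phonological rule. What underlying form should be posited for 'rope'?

/fudʒ/

The root 'rope' surfaces as [fudʒɛ] and [fugu], with a stem-final [dʒ] ~ [g] alternation.
But 'road' keeps [g] in both environments ([nigɛ], [nigu]), so there is no rule changing /g/ to [dʒ] before the CAUS suffix.
The underlying segment must be /dʒ/; palato-alveolar /dʒ/ becomes [g] when no front vowel follows, yielding [g] there.
The underlying form of 'rope' is therefore /fudʒ/.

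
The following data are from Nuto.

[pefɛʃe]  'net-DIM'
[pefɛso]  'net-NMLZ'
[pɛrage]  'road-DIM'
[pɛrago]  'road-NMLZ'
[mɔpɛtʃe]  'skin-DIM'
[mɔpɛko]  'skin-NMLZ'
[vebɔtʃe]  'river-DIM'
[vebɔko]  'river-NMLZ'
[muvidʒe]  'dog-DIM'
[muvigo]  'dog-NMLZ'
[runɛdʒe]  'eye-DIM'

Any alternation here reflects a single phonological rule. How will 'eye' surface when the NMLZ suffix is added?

'dog' shows [dʒ] ~ [g] at the end of the stem ([muvidʒe] vs [muvigo]).
The stem 'road' ([pɛrage], [pɛrago]) shows [g] unchanged in both environments, so [g] cannot be basic with [dʒ] derived before the DIM suffix.
Therefore /dʒ/ is basic and [g] is derived by depalatalization (palato-alveolar /tʃ/, /dʒ/ and /ʃ/ become [k], [g] and [s] when no front vowel follows).
The one attested form of 'eye', [runɛdʒe], shows underlying /runɛdʒ/. Applying the same rule when no front vowel follows gives [runɛgo].

[runɛgo]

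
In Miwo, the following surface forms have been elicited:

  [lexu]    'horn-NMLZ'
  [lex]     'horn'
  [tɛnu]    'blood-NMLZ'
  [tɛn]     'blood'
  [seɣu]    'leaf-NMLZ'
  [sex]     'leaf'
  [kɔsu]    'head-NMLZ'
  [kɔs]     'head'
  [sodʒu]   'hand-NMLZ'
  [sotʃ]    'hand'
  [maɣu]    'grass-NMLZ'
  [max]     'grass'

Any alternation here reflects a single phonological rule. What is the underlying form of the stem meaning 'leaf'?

'leaf' shows [ɣ] ~ [x] at the end of the stem ([seɣu] vs [sex]).
The stem 'horn' ([lexu], [lex]) shows [x] unchanged in both environments, so [x] cannot be basic with [ɣ] derived before the NMLZ suffix.
The underlying segment must be /ɣ/; voiced obstruents become voiceless word-finally, yielding [x] there.

/seɣ/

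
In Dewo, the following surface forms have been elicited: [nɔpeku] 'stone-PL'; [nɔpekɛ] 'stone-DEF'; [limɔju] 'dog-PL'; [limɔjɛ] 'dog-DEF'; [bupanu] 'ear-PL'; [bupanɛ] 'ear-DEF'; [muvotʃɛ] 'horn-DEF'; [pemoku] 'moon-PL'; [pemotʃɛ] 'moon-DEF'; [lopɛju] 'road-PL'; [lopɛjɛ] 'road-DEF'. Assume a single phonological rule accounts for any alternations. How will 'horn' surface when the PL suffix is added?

The stem for 'moon' ends in [k] in [pemoku] but [tʃ] in [pemotʃɛ].
Compare 'stone', with invariant [k] in [nɔpeku] and [nɔpekɛ]: an analysis with underlying /k/ and a rule producing [tʃ] before the DEF suffix would wrongly predict alternation here too.
So /tʃ/ is underlying, and a rule of depalatalization — palato-alveolar /tʃ/ becomes [k] when no front vowel follows — gives [k].
From [muvotʃɛ] the stem 'horn' is /muvotʃ/; when no front vowel follows this yields [muvoku].

[muvoku]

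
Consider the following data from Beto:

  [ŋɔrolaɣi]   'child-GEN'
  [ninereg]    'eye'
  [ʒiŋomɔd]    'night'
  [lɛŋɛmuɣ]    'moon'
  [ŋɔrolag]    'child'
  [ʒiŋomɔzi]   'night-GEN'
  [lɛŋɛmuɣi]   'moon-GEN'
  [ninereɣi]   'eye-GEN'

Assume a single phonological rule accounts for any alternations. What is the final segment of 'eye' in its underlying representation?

/g/

The root 'eye' surfaces as [ninereg] and [ninereɣi], with a stem-final [g] ~ [ɣ] alternation.
If /ɣ/ were underlying and a rule turned it into [g] in isolation, 'moon' would also alternate; but it has [ɣ] in both [lɛŋɛmuɣ] and [lɛŋɛmuɣi].
So /g/ is underlying, and a rule of intervocalic spirantization — voiced stops become fricatives between vowels — gives [ɣ].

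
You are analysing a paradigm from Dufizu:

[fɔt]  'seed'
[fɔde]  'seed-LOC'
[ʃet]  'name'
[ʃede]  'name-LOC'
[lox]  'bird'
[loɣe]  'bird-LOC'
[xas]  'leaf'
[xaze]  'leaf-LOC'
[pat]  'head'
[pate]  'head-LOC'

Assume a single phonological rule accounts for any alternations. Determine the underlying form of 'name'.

/ʃed/

'name' shows [t] ~ [d] at the end of the stem ([ʃet] vs [ʃede]).
If /t/ were underlying and a rule turned it into [d] before the LOC suffix, 'head' would also alternate; but it has [t] in both [pat] and [pate].
Therefore /d/ is basic and [t] is derived by word-final obstruent devoicing (voiced obstruents become voiceless word-finally).
So 'name' = /ʃed/.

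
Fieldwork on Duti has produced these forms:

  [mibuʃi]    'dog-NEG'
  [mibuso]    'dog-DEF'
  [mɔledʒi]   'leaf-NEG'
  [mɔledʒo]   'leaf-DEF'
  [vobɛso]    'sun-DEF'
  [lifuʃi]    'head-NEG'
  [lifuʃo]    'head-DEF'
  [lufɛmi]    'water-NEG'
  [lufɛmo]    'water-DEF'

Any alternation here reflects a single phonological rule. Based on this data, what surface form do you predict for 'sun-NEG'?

The root 'dog' surfaces as [mibuʃi] and [mibuso], with a stem-final [ʃ] ~ [s] alternation.
The stem 'head' ([lifuʃi], [lifuʃo]) shows [ʃ] unchanged in both environments, so [ʃ] cannot be basic with [s] derived before the DEF suffix.
The underlying segment must be /s/; /s/ becomes palato-alveolar [ʃ] before a front vowel, yielding [ʃ] there.
From [vobɛso] the stem 'sun' is /vobɛs/; before a front vowel this yields [vobɛʃi].

[vobɛʃi]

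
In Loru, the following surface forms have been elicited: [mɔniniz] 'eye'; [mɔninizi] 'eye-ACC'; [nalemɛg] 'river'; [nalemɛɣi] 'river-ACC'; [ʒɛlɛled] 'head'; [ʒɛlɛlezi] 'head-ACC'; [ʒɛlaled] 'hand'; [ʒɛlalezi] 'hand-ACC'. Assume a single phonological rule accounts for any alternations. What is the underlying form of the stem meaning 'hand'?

/ʒɛlaled/

'hand' shows [d] ~ [z] at the end of the stem ([ʒɛlaled] vs [ʒɛlalezi]).
The stem 'eye' ([mɔniniz], [mɔninizi]) shows [z] unchanged in both environments, so [z] cannot be basic with [d] derived in isolation.
So /d/ is underlying, and a rule of intervocalic spirantization — voiced stops become fricatives between vowels — gives [z].
Hence 'hand' is /ʒɛlaled/ underlyingly.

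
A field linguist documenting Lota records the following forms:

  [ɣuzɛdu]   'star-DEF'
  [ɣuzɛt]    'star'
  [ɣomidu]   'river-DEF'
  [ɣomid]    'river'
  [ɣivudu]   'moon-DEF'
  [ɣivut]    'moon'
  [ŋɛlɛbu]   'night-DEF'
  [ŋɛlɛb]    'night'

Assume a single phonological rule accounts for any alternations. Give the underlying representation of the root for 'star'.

The root 'star' surfaces as [ɣuzɛdu] and [ɣuzɛt], with a stem-final [d] ~ [t] alternation.
The stem 'river' ([ɣomidu], [ɣomid]) shows [d] unchanged in both environments, so [d] cannot be basic with [t] derived in isolation.
The alternation reflects intervocalic voicing: voiceless stops become voiced between vowels. /t/ is underlying.

/ɣuzɛt/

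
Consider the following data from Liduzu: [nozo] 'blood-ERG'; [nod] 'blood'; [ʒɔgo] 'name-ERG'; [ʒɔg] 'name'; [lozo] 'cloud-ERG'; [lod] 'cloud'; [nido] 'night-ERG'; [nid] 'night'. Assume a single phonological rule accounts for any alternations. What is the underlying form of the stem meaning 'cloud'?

'cloud' shows [z] ~ [d] at the end of the stem ([lozo] vs [lod]).
The stem 'night' ([nido], [nid]) shows [d] unchanged in both environments, so [d] cannot be basic with [z] derived before the ERG suffix.
The underlying segment must be /z/; voiced fricatives become stops word-finally, yielding [d] there.
The underlying form of 'cloud' is therefore /loz/.

/loz/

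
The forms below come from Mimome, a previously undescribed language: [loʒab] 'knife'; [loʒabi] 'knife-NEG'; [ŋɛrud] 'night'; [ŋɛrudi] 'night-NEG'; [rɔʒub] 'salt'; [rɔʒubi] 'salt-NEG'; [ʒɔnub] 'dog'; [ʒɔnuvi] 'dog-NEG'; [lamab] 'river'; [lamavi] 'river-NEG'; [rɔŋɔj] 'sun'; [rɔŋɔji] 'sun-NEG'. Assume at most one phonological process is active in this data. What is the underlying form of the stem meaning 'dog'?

/ʒɔnuv/

'dog' shows [b] ~ [v] at the end of the stem ([ʒɔnub] vs [ʒɔnuvi]).
If /b/ were underlying and a rule turned it into [v] before the NEG suffix, 'salt' would also alternate; but it has [b] in both [rɔʒub] and [rɔʒubi].
So /v/ is underlying, and a rule of word-final hardening — voiced fricatives become stops word-finally — gives [b].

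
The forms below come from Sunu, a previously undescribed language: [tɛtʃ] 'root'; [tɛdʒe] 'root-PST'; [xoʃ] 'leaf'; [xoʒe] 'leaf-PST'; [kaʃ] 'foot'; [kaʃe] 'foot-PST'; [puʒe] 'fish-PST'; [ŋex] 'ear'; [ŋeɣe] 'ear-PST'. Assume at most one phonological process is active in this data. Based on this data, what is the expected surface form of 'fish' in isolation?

The stem for 'leaf' ends in [ʃ] in [xoʃ] but [ʒ] in [xoʒe].
But 'foot' keeps [ʃ] in both environments ([kaʃ], [kaʃe]), so there is no rule changing /ʃ/ to [ʒ] before the PST suffix.
The underlying segment must be /ʒ/; voiced obstruents become voiceless word-finally, yielding [ʃ] there.
The one attested form of 'fish', [puʒe], shows underlying /puʒ/. Applying the same rule word-finally gives [puʃ].

[puʃ]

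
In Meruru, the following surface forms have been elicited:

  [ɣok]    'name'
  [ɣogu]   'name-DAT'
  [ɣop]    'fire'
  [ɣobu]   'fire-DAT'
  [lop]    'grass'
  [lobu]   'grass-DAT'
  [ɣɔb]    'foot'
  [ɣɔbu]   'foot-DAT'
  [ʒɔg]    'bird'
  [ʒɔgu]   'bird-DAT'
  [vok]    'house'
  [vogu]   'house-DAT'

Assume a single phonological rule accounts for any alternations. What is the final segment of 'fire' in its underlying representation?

In [ɣop] and [ɣobu] the final segment of 'fire' alternates: [p] ~ [b].
Compare 'foot', with invariant [b] in [ɣɔb] and [ɣɔbu]: an analysis with underlying /b/ and a rule producing [p] in isolation would wrongly predict alternation here too.
The alternation reflects intervocalic voicing: voiceless stops become voiced between vowels. /p/ is underlying.

/p/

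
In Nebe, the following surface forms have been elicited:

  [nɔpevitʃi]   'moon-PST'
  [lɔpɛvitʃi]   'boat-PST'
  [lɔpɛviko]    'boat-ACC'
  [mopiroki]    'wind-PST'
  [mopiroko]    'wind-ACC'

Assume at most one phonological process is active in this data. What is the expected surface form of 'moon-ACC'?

The stem for 'boat' ends in [tʃ] in [lɔpɛvitʃi] but [k] in [lɔpɛviko].
The stem 'wind' ([mopiroki], [mopiroko]) shows [k] unchanged in both environments, so [k] cannot be basic with [tʃ] derived before the PST suffix.
So /tʃ/ is underlying, and a rule of depalatalization — palato-alveolar /tʃ/ becomes [k] when no front vowel follows — gives [k].
The one attested form of 'moon', [nɔpevitʃi], shows underlying /nɔpevitʃ/. Applying the same rule when no front vowel follows gives [nɔpeviko].

[nɔpeviko]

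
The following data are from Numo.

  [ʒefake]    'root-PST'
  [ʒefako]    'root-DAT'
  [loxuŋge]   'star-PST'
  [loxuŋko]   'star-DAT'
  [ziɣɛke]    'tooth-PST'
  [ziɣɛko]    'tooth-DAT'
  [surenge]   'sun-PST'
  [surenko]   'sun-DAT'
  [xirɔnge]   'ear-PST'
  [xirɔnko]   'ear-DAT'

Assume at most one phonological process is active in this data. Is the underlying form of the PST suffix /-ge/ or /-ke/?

The PST morpheme has two allomorphs, [-ge] and [-ke].
The DAT suffix, which begins with [k], is invariant after every stem; so [k] is not altered by any rule here.
The PST suffix is therefore /-ge/ underlyingly, with post-vocalic devoicing: voiced stops become voiceless after a vowel.

/-ge/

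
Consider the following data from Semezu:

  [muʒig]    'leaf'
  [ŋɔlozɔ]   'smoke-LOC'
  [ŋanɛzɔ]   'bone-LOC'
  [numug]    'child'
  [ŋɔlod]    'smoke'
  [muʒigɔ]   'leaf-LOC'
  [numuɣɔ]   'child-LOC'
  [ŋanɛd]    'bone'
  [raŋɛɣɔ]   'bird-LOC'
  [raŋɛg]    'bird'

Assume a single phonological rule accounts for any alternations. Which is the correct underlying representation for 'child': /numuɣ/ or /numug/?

In [numug] and [numuɣɔ] the final segment of 'child' alternates: [g] ~ [ɣ].
The stem 'leaf' ([muʒig], [muʒigɔ]) shows [g] unchanged in both environments, so [g] cannot be basic with [ɣ] derived before the LOC suffix.
The alternation reflects word-final hardening: voiced fricatives become stops word-finally. /ɣ/ is underlying.

/numuɣ/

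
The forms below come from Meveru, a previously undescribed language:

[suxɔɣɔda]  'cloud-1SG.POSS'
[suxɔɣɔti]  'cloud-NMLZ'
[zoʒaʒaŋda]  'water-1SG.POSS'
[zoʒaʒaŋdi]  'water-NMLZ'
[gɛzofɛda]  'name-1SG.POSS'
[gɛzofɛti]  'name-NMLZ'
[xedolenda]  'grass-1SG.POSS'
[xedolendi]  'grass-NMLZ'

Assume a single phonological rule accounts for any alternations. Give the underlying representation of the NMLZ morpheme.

/-ti/

The NMLZ morpheme has two allomorphs, [-di] and [-ti].
By contrast the 1SG.POSS suffix keeps its initial [d] throughout — that segment must be underlying.
So the underlying form is /-ti/, and voiceless stops become voiced after a nasal.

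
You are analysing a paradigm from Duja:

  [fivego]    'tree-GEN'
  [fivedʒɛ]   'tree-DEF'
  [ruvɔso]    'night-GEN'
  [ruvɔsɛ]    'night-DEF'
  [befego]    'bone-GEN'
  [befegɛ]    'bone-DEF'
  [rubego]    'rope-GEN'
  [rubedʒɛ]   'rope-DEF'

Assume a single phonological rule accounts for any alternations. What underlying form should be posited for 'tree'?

In [fivego] and [fivedʒɛ] the final segment of 'tree' alternates: [g] ~ [dʒ].
But 'bone' keeps [g] in both environments ([befego], [befegɛ]), so there is no rule changing /g/ to [dʒ] before the DEF suffix.
So /dʒ/ is underlying, and a rule of depalatalization — palato-alveolar /dʒ/ becomes [g] when no front vowel follows — gives [g].
So 'tree' = /fivedʒ/.

/fivedʒ/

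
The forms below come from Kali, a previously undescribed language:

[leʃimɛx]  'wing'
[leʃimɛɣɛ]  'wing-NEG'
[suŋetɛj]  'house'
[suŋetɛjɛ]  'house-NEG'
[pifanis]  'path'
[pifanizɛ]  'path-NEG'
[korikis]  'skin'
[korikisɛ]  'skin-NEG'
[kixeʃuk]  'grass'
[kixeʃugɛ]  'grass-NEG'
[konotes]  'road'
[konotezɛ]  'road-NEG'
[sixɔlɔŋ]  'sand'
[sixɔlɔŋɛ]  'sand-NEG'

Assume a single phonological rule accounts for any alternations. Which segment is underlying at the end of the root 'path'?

/z/

The stem for 'path' ends in [s] in [pifanis] but [z] in [pifanizɛ].
But 'skin' keeps [s] in both environments ([korikis], [korikisɛ]), so there is no rule changing /s/ to [z] before the NEG suffix.
So /z/ is underlying, and a rule of word-final obstruent devoicing — voiced obstruents become voiceless word-finally — gives [s].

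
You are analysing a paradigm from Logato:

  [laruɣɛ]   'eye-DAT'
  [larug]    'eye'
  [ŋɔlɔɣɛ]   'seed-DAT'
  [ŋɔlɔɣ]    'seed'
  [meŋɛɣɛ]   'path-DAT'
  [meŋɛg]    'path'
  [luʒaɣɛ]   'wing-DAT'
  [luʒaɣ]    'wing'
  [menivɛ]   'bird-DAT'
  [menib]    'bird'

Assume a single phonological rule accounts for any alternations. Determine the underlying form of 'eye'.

The stem for 'eye' ends in [ɣ] in [laruɣɛ] but [g] in [larug].
The stem 'seed' ([ŋɔlɔɣɛ], [ŋɔlɔɣ]) shows [ɣ] unchanged in both environments, so [ɣ] cannot be basic with [g] derived in isolation.
The underlying segment must be /g/; voiced stops become fricatives between vowels, yielding [ɣ] there.
So 'eye' = /larug/.

/larug/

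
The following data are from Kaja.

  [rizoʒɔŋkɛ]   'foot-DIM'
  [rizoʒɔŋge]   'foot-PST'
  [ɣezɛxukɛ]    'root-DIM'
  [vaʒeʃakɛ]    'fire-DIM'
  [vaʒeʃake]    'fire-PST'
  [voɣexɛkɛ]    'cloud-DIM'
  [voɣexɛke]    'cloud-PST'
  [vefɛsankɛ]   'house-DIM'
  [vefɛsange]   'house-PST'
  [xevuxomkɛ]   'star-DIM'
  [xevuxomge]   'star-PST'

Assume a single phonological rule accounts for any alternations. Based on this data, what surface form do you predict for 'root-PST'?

The PST suffix surfaces as [-ge] and [-ke], depending on the final segment of the stem.
By contrast the DIM suffix keeps its initial [k] throughout — that segment must be underlying.
The PST suffix is therefore /-ge/ underlyingly, with post-vocalic devoicing: voiced stops become voiceless after a vowel.
After 'root', which ends in a vowel, the suffix surfaces as [-ke], giving [ɣezɛxuke].

[ɣezɛxuke]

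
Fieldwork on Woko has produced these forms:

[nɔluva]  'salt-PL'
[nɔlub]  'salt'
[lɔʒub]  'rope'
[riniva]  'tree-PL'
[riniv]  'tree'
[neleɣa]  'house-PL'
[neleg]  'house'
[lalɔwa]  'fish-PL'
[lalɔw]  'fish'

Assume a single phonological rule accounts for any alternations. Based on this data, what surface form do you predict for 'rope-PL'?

'salt' shows [v] ~ [b] at the end of the stem ([nɔluva] vs [nɔlub]).
If /v/ were underlying and a rule turned it into [b] in isolation, 'tree' would also alternate; but it has [v] in both [riniva] and [riniv].
Therefore /b/ is basic and [v] is derived by intervocalic spirantization (voiced stops become fricatives between vowels).
From [lɔʒub] the stem 'rope' is /lɔʒub/; between vowels this yields [lɔʒuva].

[lɔʒuva]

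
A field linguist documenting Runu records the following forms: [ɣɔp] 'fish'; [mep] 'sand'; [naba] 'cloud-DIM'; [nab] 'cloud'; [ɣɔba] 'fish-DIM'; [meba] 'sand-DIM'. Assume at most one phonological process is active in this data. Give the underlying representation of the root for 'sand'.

/mep/

In [meba] and [mep] the final segment of 'sand' alternates: [b] ~ [p].
If /b/ were underlying and a rule turned it into [p] in isolation, 'cloud' would also alternate; but it has [b] in both [naba] and [nab].
So /p/ is underlying, and a rule of intervocalic voicing — voiceless stops become voiced between vowels — gives [b].
The underlying form of 'sand' is therefore /mep/.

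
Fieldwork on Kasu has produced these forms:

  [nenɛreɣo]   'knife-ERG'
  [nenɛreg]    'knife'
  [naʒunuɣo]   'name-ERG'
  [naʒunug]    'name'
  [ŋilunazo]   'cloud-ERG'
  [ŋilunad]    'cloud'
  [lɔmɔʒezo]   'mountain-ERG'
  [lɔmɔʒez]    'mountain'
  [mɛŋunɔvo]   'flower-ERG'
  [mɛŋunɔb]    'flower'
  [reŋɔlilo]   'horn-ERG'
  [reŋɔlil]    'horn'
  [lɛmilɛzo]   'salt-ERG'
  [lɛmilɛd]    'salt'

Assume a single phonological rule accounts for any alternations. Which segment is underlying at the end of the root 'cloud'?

/d/

The stem for 'cloud' ends in [z] in [ŋilunazo] but [d] in [ŋilunad].
If /z/ were underlying and a rule turned it into [d] in isolation, 'mountain' would also alternate; but it has [z] in both [lɔmɔʒezo] and [lɔmɔʒez].
So /d/ is underlying, and a rule of intervocalic spirantization — voiced stops become fricatives between vowels — gives [z].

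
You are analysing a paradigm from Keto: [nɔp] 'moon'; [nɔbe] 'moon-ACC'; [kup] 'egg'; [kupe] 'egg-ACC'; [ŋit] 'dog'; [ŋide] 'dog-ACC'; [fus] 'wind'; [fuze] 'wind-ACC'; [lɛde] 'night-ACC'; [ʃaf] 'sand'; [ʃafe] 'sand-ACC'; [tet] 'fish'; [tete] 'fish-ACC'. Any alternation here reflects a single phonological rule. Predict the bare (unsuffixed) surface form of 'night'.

[lɛt]

In [ŋit] and [ŋide] the final segment of 'dog' alternates: [t] ~ [d].
If /t/ were underlying and a rule turned it into [d] before the ACC suffix, 'fish' would also alternate; but it has [t] in both [tet] and [tete].
Therefore /d/ is basic and [t] is derived by word-final obstruent devoicing (voiced obstruents become voiceless word-finally).
From [lɛde] the stem 'night' is /lɛd/; word-finally this yields [lɛt].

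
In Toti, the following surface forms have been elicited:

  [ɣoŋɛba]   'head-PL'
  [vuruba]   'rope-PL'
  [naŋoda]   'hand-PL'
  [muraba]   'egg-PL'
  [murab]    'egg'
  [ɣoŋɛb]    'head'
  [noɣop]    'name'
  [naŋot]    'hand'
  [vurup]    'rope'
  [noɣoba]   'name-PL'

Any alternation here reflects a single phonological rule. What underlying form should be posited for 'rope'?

/vurup/

The root 'rope' surfaces as [vuruba] and [vurup], with a stem-final [b] ~ [p] alternation.
If /b/ were underlying and a rule turned it into [p] in isolation, 'head' would also alternate; but it has [b] in both [ɣoŋɛba] and [ɣoŋɛb].
The underlying segment must be /p/; voiceless stops become voiced between vowels, yielding [b] there.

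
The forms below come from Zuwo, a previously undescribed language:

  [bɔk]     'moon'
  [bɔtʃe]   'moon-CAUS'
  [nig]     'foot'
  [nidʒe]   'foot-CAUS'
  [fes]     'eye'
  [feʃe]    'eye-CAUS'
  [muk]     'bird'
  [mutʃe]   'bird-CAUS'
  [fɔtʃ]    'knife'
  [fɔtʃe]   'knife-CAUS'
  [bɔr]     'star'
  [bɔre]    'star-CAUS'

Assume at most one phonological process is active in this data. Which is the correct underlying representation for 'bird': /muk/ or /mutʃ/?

The stem for 'bird' ends in [k] in [muk] but [tʃ] in [mutʃe].
The stem 'knife' ([fɔtʃ], [fɔtʃe]) shows [tʃ] unchanged in both environments, so [tʃ] cannot be basic with [k] derived in isolation.
The underlying segment must be /k/; /k/, /g/ and /s/ become palato-alveolar [tʃ], [dʒ] and [ʃ] before a front vowel, yielding [tʃ] there.

/muk/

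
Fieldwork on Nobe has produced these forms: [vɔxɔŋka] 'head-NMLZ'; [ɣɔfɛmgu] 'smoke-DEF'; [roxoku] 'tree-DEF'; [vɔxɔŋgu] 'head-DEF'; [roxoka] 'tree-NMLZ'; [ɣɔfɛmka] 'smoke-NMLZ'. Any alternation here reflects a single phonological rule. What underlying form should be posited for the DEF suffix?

/-gu/

The DEF morpheme has two allomorphs, [-gu] and [-ku].
The NMLZ suffix, which begins with [k], is invariant after every stem; so [k] is not altered by any rule here.
So the underlying form is /-gu/, and voiced stops become voiceless after a vowel.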